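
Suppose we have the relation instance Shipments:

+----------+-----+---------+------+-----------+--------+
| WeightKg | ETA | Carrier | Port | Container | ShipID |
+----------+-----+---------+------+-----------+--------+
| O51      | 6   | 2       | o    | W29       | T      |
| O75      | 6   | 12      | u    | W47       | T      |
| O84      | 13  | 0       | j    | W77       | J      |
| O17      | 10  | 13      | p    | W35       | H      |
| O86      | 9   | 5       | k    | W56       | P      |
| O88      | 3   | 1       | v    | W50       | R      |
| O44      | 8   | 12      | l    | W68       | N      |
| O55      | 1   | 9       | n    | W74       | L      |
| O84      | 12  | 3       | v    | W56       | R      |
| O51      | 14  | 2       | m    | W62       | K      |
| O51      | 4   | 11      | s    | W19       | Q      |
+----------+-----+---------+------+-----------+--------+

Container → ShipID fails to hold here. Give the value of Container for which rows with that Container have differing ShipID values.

W56

Container=W29: 1 row → ShipID = T ✓
Container=W47: 1 row → ShipID = T ✓
Container=W77: 1 row → ShipID = J ✓
Container=W35: 1 row → ShipID = H ✓
Container=W56: 2 rows → ShipID takes values {P, R} — violation
Container=W50: 1 row → ShipID = R ✓
Container=W68: 1 row → ShipID = N ✓
Container=W74: 1 row → ShipID = L ✓
Container=W62: 1 row → ShipID = K ✓
Container=W19: 1 row → ShipID = Q ✓
The only Container value with inconsistent ShipID is Container=W56.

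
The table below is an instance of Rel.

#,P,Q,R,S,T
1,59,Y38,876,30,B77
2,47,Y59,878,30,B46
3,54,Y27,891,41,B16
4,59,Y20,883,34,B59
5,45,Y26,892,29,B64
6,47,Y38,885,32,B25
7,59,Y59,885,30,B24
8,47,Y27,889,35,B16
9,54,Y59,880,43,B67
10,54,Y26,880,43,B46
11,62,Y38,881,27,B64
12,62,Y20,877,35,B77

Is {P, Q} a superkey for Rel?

All 12 rows have distinct {P, Q} values, so {P, Q} → (all attributes) holds and {P, Q} is a superkey.

Yes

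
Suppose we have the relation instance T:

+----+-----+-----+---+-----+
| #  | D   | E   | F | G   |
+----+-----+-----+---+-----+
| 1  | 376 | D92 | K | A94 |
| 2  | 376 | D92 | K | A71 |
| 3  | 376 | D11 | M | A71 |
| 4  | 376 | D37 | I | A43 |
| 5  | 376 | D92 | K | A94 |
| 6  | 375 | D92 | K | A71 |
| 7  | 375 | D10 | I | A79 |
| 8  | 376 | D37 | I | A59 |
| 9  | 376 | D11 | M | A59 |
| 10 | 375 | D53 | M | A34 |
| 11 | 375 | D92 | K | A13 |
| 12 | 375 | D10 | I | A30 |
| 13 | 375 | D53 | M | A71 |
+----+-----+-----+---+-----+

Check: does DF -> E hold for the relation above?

(D=376, F=K): rows 1, 2, 5 → E = D92, D92, D92 ✓
(D=376, F=M): rows 3, 9 → E = D11, D11 ✓
(D=376, F=I): rows 4, 8 → E = D37, D37 ✓
(D=375, F=K): rows 6, 11 → E = D92, D92 ✓
(D=375, F=I): rows 7, 12 → E = D10, D10 ✓
(D=375, F=M): rows 10, 13 → E = D53, D53 ✓
Every DF value is associated with a single E value, so DF -> E holds.

Yes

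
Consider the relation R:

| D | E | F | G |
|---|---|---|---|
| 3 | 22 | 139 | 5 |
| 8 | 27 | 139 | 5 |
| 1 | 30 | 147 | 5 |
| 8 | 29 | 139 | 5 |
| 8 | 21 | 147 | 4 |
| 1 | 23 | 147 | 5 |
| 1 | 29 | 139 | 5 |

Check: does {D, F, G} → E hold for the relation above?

No

(D=3, F=139, G=5): 1 row → E = 22 ✓
(D=8, F=139, G=5): 2 rows → E takes values {27, 29} — violation
(D=1, F=147, G=5): 2 rows → E takes values {30, 23} — violation
(D=8, F=147, G=4): 1 row → E = 21 ✓
(D=1, F=139, G=5): 1 row → E = 29 ✓
Two rows agree on {D, F, G} but differ on E, so {D, F, G} → E does not hold.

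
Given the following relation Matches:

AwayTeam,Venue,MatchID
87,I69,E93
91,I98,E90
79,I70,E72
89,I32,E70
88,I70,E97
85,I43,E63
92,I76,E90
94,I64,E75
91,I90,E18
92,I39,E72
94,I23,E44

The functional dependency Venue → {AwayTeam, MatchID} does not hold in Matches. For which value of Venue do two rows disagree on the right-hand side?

Venue=I69: 1 row → {AwayTeam,MatchID} = (87, E93) ✓
Venue=I98: 1 row → {AwayTeam,MatchID} = (91, E90) ✓
Venue=I70: 2 rows → {AwayTeam,MatchID} takes values {(79, E72), (88, E97)} — violation
Venue=I32: 1 row → {AwayTeam,MatchID} = (89, E70) ✓
Venue=I43: 1 row → {AwayTeam,MatchID} = (85, E63) ✓
Venue=I76: 1 row → {AwayTeam,MatchID} = (92, E90) ✓
Venue=I64: 1 row → {AwayTeam,MatchID} = (94, E75) ✓
Venue=I90: 1 row → {AwayTeam,MatchID} = (91, E18) ✓
Venue=I39: 1 row → {AwayTeam,MatchID} = (92, E72) ✓
Venue=I23: 1 row → {AwayTeam,MatchID} = (94, E44) ✓
The only Venue value with inconsistent RHS is Venue=I70.

I70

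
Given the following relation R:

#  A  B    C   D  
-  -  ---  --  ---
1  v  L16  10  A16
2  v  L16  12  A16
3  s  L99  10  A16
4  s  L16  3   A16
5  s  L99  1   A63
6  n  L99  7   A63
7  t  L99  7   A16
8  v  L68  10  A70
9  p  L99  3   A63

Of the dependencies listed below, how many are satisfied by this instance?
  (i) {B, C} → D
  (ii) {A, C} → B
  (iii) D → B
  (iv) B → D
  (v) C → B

0

(i) {B, C} → D: (B=L99, C=7): rows 6, 7 → D takes values {A63, A16} — violation — fails.
(ii) {A, C} → B: (A=v, C=10): rows 1, 8 → B takes values {L16, L68} — violation — fails.
(iii) D → B: D=A16: rows 1, 2, 3, 4, 7 → B takes values {L16, L99} — violation — fails.
(iv) B → D: B=L99: rows 3, 5, 6, 7, 9 → D takes values {A16, A63} — violation — fails.
(v) C → B: C=10: rows 1, 3, 8 → B takes values {L16, L99, L68} — violation; C=3: rows 4, 9 → B takes values {L16, L99} — violation — fails.
None of the 5 dependencies hold.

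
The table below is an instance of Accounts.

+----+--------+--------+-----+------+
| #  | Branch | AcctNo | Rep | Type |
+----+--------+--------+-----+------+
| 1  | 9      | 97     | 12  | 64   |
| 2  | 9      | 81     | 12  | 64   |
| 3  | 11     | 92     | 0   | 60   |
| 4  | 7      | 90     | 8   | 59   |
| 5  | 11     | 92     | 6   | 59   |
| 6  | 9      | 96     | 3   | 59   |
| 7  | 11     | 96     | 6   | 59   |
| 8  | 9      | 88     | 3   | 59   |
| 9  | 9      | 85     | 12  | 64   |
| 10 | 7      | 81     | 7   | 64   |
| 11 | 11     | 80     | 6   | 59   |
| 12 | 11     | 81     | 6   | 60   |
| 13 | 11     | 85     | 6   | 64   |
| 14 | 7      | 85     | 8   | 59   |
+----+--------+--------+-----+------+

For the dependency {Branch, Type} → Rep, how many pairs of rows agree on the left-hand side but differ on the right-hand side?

(Branch=9, Type=64): all 3 rows agree on Rep — 0 pairs.
(Branch=11, Type=60): violating pairs (3,12) — 1 pair.
(Branch=7, Type=59): all 2 rows agree on Rep — 0 pairs.
(Branch=11, Type=59): all 3 rows agree on Rep — 0 pairs.
(Branch=9, Type=59): all 2 rows agree on Rep — 0 pairs.

1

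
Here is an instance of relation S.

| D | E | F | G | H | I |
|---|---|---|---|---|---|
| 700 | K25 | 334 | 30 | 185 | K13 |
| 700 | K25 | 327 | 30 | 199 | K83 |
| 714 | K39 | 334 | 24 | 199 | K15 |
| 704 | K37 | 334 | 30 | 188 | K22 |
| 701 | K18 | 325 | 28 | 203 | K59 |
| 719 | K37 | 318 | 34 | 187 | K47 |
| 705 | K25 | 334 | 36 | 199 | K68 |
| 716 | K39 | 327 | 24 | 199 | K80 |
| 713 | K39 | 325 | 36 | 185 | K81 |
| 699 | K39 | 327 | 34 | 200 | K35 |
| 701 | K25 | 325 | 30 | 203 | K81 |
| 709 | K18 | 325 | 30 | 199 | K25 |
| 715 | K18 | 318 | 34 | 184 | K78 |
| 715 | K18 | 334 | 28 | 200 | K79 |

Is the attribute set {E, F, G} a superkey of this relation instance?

Yes

All 14 rows have distinct {E, F, G} values, so {E, F, G} → (all attributes) holds and {E, F, G} is a superkey.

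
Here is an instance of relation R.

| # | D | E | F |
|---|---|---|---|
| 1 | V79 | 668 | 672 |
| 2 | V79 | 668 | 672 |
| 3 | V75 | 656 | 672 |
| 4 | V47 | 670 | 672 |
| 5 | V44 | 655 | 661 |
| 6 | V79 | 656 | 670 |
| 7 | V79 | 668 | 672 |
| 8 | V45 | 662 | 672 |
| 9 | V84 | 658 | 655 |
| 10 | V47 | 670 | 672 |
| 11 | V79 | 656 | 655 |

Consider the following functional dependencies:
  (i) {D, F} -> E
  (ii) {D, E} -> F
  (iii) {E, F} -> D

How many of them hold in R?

(i) {D, F} -> E: every LHS value maps to a single RHS value — holds.
(ii) {D, E} -> F: (D=V79, E=656): rows 6, 11 → F takes values {670, 655} — violation — fails.
(iii) {E, F} -> D: every LHS value maps to a single RHS value — holds.
2 of the 3 dependencies hold.

2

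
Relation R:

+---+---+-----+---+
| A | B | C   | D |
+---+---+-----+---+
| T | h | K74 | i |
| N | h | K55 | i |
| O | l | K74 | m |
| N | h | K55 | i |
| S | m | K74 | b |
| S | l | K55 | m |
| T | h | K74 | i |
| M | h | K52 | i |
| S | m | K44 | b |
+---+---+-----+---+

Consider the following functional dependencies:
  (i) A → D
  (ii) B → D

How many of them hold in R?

(i) A → D: A=S: 3 rows → D takes values {b, m} — violation — fails.
(ii) B → D: every LHS value maps to a single RHS value — holds.
1 of the 2 dependencies holds.

1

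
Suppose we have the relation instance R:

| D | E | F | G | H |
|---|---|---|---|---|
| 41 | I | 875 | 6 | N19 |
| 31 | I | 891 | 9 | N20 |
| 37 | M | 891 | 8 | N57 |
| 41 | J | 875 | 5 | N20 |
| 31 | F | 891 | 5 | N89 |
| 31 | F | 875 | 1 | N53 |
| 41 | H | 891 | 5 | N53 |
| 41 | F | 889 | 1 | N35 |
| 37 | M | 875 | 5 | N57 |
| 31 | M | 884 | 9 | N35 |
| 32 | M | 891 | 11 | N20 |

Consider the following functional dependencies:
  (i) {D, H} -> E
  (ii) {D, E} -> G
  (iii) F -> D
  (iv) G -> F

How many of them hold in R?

1

(i) {D, H} -> E: every LHS value maps to a single RHS value — holds.
(ii) {D, E} -> G: (D=37, E=M): 2 rows → G takes values {8, 5} — violation; (D=31, E=F): 2 rows → G takes values {5, 1} — violation — fails.
(iii) F -> D: F=875: 4 rows → D takes values {41, 31, 37} — violation; F=891: 5 rows → D takes values {31, 37, 41, 32} — violation — fails.
(iv) G -> F: G=9: 2 rows → F takes values {891, 884} — violation; G=5: 4 rows → F takes values {875, 891} — violation; G=1: 2 rows → F takes values {875, 889} — violation — fails.
1 of the 4 dependencies holds.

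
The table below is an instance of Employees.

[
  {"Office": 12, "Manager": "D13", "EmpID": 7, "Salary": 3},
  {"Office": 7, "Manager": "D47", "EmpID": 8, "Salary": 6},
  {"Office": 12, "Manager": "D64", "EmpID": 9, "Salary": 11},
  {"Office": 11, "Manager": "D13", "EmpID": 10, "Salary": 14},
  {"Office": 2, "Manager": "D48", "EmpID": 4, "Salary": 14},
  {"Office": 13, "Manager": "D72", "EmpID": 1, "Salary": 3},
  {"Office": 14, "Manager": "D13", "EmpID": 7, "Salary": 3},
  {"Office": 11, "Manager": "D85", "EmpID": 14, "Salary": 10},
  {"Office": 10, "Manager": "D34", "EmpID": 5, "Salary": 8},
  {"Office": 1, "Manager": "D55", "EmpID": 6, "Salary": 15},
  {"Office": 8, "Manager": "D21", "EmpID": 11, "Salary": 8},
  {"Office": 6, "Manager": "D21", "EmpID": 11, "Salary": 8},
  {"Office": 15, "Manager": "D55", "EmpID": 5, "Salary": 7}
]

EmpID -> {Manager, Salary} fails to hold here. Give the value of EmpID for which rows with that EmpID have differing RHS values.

EmpID=7: 2 rows → {Manager,Salary} = (D13, 3), (D13, 3) ✓
EmpID=8: 1 row → {Manager,Salary} = (D47, 6) ✓
EmpID=9: 1 row → {Manager,Salary} = (D64, 11) ✓
EmpID=10: 1 row → {Manager,Salary} = (D13, 14) ✓
EmpID=4: 1 row → {Manager,Salary} = (D48, 14) ✓
EmpID=1: 1 row → {Manager,Salary} = (D72, 3) ✓
EmpID=14: 1 row → {Manager,Salary} = (D85, 10) ✓
EmpID=5: 2 rows → {Manager,Salary} takes values {(D34, 8), (D55, 7)} — violation
EmpID=6: 1 row → {Manager,Salary} = (D55, 15) ✓
EmpID=11: 2 rows → {Manager,Salary} = (D21, 8), (D21, 8) ✓
The only EmpID value with inconsistent RHS is EmpID=5.

5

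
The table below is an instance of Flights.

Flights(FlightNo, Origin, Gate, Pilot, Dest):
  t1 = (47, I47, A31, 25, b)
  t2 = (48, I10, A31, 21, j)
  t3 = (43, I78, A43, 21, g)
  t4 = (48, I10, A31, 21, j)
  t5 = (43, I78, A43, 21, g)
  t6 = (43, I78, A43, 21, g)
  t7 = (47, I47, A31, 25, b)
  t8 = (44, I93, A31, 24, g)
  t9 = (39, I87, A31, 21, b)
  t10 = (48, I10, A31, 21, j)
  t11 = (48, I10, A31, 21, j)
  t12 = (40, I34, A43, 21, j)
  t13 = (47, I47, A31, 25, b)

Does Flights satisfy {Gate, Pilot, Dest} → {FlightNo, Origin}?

Yes

(Gate=A31, Pilot=25, Dest=b): rows 1, 7, 13 → {FlightNo,Origin} = (47, I47), (47, I47), (47, I47) ✓
(Gate=A31, Pilot=21, Dest=j): rows 2, 4, 10, 11 → {FlightNo,Origin} = (48, I10), (48, I10), (48, I10), (48, I10) ✓
(Gate=A43, Pilot=21, Dest=g): rows 3, 5, 6 → {FlightNo,Origin} = (43, I78), (43, I78), (43, I78) ✓
(Gate=A31, Pilot=24, Dest=g): row 8 → {FlightNo,Origin} = (44, I93) ✓
(Gate=A31, Pilot=21, Dest=b): row 9 → {FlightNo,Origin} = (39, I87) ✓
(Gate=A43, Pilot=21, Dest=j): row 12 → {FlightNo,Origin} = (40, I34) ✓
Every {Gate, Pilot, Dest} value is associated with a single {FlightNo, Origin} value, so {Gate, Pilot, Dest} → {FlightNo, Origin} holds.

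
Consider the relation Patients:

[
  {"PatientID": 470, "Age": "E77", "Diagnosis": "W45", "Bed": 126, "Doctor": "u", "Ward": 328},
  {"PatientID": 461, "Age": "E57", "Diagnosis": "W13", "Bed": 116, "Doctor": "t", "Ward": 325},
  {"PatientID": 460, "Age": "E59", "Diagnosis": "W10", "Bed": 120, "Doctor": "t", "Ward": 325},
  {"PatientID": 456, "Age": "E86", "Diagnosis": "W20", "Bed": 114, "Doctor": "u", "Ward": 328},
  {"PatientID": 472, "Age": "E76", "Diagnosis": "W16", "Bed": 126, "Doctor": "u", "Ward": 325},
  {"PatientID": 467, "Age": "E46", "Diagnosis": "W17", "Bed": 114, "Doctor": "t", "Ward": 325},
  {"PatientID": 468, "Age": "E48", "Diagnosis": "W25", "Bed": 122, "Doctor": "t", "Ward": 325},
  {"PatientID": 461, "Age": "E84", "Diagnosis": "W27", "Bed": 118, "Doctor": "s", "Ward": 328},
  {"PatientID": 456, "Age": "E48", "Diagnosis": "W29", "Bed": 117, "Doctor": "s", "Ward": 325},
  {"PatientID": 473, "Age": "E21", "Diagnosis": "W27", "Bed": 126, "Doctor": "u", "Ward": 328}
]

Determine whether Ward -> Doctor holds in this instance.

No

Ward=328: 4 rows → Doctor takes values {u, s} — violation
Ward=325: 6 rows → Doctor takes values {t, u, s} — violation
Two rows agree on Ward but differ on Doctor, so Ward -> Doctor does not hold.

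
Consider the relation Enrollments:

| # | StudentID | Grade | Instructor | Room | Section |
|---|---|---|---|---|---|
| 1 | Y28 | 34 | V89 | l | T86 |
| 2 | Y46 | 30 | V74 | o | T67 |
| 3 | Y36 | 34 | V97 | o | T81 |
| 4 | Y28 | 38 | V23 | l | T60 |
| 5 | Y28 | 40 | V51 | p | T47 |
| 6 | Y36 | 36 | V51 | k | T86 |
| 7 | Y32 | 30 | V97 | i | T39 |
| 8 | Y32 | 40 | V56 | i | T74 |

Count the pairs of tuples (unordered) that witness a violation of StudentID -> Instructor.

StudentID=Y28: violating pairs (1,4), (1,5), (4,5) — 3 pairs.
StudentID=Y36: violating pairs (3,6) — 1 pair.
StudentID=Y32: violating pairs (7,8) — 1 pair.

5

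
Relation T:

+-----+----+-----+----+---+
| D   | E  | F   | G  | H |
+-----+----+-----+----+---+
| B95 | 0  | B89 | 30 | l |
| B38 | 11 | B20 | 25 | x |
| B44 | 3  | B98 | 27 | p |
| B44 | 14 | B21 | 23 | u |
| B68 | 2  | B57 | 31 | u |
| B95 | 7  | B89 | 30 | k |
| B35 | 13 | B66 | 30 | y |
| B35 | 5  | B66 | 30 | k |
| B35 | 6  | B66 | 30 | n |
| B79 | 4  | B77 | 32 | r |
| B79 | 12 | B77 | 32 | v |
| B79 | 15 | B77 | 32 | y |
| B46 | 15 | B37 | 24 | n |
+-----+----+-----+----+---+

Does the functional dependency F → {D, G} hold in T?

F=B89: 2 rows → {D,G} = (B95, 30), (B95, 30) ✓
F=B20: 1 row → {D,G} = (B38, 25) ✓
F=B98: 1 row → {D,G} = (B44, 27) ✓
F=B21: 1 row → {D,G} = (B44, 23) ✓
F=B57: 1 row → {D,G} = (B68, 31) ✓
F=B66: 3 rows → {D,G} = (B35, 30), (B35, 30), (B35, 30) ✓
F=B77: 3 rows → {D,G} = (B79, 32), (B79, 32), (B79, 32) ✓
F=B37: 1 row → {D,G} = (B46, 24) ✓
Every F value is associated with a single {D, G} value, so F → {D, G} holds.

Yes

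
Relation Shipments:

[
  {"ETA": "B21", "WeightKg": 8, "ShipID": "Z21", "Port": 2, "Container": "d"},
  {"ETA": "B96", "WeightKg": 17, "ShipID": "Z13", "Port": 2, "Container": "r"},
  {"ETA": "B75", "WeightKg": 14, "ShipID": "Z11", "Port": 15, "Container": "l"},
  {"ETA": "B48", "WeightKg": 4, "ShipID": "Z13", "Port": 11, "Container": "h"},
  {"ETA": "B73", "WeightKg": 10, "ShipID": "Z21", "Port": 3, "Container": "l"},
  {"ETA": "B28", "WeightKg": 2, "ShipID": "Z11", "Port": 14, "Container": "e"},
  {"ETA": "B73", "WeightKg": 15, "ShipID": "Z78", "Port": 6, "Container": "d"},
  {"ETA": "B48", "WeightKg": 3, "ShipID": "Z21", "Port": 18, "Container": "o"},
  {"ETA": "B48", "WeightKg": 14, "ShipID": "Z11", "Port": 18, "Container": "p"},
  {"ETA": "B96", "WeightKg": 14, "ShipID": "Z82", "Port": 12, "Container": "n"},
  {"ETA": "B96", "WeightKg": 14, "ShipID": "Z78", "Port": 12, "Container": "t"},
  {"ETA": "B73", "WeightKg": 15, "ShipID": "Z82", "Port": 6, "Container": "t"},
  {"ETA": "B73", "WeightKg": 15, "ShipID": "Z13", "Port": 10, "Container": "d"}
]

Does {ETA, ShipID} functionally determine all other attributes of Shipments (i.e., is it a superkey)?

Yes

All 13 rows have distinct {ETA, ShipID} values, so {ETA, ShipID} → (all attributes) holds and {ETA, ShipID} is a superkey.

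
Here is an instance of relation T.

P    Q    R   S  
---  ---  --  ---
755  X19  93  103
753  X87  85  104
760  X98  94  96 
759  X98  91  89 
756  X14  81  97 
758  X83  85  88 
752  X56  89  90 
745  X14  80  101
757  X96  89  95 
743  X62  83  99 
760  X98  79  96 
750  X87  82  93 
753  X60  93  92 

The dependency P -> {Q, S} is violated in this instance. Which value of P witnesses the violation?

753

P=755: 1 row → {Q,S} = (X19, 103) ✓
P=753: 2 rows → {Q,S} takes values {(X87, 104), (X60, 92)} — violation
P=760: 2 rows → {Q,S} = (X98, 96), (X98, 96) ✓
P=759: 1 row → {Q,S} = (X98, 89) ✓
P=756: 1 row → {Q,S} = (X14, 97) ✓
P=758: 1 row → {Q,S} = (X83, 88) ✓
P=752: 1 row → {Q,S} = (X56, 90) ✓
P=745: 1 row → {Q,S} = (X14, 101) ✓
P=757: 1 row → {Q,S} = (X96, 95) ✓
P=743: 1 row → {Q,S} = (X62, 99) ✓
P=750: 1 row → {Q,S} = (X87, 93) ✓
The only P value with inconsistent RHS is P=753.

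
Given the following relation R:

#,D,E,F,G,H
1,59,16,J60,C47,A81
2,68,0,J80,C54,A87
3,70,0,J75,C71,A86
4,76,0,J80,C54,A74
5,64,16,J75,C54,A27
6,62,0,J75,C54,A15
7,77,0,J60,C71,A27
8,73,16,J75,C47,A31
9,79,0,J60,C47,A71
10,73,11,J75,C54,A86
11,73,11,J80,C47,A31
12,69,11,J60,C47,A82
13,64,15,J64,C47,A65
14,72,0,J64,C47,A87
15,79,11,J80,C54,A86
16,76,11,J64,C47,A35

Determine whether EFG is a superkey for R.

No

Rows 2 and 4 have the same EFG value (E=0, F=J80, G=C54) but are distinct tuples, so EFG does not determine every attribute — not a superkey.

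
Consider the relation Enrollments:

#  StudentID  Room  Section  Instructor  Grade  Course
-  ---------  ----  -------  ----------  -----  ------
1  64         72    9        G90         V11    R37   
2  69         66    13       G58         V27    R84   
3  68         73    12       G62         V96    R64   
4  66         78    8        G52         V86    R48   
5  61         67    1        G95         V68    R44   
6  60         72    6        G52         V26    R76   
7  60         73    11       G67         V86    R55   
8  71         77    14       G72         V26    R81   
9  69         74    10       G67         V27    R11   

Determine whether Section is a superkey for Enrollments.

All 9 rows have distinct Section values, so Section → (all attributes) holds and Section is a superkey.

Yes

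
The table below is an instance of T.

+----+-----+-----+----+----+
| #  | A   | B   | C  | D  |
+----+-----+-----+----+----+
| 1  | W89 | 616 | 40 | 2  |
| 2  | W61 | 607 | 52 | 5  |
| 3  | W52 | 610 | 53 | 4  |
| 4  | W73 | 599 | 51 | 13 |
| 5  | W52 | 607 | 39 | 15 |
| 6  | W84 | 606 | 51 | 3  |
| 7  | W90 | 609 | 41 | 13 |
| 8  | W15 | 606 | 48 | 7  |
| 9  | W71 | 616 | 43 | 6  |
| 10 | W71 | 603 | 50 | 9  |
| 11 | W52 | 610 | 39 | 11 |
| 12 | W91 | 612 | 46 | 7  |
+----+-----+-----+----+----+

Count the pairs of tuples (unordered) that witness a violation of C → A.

1

C=51: violating pairs (4,6) — 1 pair.
C=39: all 2 rows agree on A — 0 pairs.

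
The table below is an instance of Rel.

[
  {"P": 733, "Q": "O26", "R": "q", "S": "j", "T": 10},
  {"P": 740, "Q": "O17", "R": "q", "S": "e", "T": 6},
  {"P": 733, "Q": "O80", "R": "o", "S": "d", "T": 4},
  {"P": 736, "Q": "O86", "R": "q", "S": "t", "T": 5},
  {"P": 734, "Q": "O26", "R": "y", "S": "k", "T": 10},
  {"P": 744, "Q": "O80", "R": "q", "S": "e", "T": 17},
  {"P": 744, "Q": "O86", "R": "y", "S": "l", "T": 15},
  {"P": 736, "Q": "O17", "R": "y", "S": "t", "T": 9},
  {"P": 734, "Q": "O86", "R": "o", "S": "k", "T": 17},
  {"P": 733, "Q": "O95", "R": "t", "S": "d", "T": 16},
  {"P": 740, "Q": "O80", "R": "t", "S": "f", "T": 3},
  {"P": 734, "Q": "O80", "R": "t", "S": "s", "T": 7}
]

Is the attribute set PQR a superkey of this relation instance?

Yes

All 12 rows have distinct PQR values, so PQR → (all attributes) holds and PQR is a superkey.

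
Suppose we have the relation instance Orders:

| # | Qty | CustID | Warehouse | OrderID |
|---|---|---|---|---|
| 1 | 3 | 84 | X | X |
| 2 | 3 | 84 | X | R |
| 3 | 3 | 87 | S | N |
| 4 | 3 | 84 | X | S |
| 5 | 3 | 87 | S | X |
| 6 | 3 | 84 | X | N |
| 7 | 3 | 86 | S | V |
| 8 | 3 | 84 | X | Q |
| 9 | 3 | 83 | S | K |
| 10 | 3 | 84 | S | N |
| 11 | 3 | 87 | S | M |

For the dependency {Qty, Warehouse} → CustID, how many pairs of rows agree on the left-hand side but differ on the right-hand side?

12

(Qty=3, Warehouse=X): all 5 rows agree on CustID — 0 pairs.
(Qty=3, Warehouse=S): violating pairs (3,7), (3,9), (3,10), (5,7), (5,9), (5,10), (7,9), (7,10), (7,11), (9,10), (9,11), (10,11) — 12 pairs.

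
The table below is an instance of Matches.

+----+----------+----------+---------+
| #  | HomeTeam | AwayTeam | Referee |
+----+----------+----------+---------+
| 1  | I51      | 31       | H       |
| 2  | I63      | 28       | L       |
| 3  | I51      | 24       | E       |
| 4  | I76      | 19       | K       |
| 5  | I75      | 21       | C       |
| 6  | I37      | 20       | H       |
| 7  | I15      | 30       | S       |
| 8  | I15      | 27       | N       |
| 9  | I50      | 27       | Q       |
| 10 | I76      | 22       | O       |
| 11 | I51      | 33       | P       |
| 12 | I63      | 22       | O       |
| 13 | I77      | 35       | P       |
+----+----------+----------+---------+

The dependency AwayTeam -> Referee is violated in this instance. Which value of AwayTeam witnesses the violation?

AwayTeam=31: row 1 → Referee = H ✓
AwayTeam=28: row 2 → Referee = L ✓
AwayTeam=24: row 3 → Referee = E ✓
AwayTeam=19: row 4 → Referee = K ✓
AwayTeam=21: row 5 → Referee = C ✓
AwayTeam=20: row 6 → Referee = H ✓
AwayTeam=30: row 7 → Referee = S ✓
AwayTeam=27: rows 8, 9 → Referee takes values {N, Q} — violation
AwayTeam=22: rows 10, 12 → Referee = O, O ✓
AwayTeam=33: row 11 → Referee = P ✓
AwayTeam=35: row 13 → Referee = P ✓
The only AwayTeam value with inconsistent Referee is AwayTeam=27.

27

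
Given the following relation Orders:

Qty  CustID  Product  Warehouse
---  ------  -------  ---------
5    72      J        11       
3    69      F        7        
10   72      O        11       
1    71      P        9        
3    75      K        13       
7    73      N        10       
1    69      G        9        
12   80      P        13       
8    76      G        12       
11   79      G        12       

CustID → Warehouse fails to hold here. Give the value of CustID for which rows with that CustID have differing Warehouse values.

CustID=72: 2 rows → Warehouse = 11, 11 ✓
CustID=69: 2 rows → Warehouse takes values {7, 9} — violation
CustID=71: 1 row → Warehouse = 9 ✓
CustID=75: 1 row → Warehouse = 13 ✓
CustID=73: 1 row → Warehouse = 10 ✓
CustID=80: 1 row → Warehouse = 13 ✓
CustID=76: 1 row → Warehouse = 12 ✓
CustID=79: 1 row → Warehouse = 12 ✓
The only CustID value with inconsistent Warehouse is CustID=69.

69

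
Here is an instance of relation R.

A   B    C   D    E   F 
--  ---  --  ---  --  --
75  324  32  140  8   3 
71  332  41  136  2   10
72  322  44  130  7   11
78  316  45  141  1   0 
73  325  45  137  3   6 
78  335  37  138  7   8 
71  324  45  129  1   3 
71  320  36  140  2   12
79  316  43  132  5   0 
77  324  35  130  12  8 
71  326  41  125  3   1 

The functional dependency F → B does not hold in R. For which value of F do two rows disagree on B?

8

F=3: 2 rows → B = 324, 324 ✓
F=10: 1 row → B = 332 ✓
F=11: 1 row → B = 322 ✓
F=0: 2 rows → B = 316, 316 ✓
F=6: 1 row → B = 325 ✓
F=8: 2 rows → B takes values {335, 324} — violation
F=12: 1 row → B = 320 ✓
F=1: 1 row → B = 326 ✓
The only F value with inconsistent B is F=8.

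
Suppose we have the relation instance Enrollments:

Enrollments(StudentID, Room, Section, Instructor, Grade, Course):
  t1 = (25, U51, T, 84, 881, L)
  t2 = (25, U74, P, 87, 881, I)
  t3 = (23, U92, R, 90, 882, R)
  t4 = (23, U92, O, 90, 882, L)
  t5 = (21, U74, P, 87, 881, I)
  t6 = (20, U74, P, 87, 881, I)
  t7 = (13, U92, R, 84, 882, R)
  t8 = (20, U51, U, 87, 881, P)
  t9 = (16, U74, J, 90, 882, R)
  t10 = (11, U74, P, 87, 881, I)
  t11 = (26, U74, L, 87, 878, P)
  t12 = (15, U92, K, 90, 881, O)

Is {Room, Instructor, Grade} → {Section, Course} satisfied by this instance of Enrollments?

(Room=U51, Instructor=84, Grade=881): row 1 → {Section,Course} = (T, L) ✓
(Room=U74, Instructor=87, Grade=881): rows 2, 5, 6, 10 → {Section,Course} = (P, I), (P, I), (P, I), (P, I) ✓
(Room=U92, Instructor=90, Grade=882): rows 3, 4 → {Section,Course} takes values {(R, R), (O, L)} — violation
(Room=U92, Instructor=84, Grade=882): row 7 → {Section,Course} = (R, R) ✓
(Room=U51, Instructor=87, Grade=881): row 8 → {Section,Course} = (U, P) ✓
(Room=U74, Instructor=90, Grade=882): row 9 → {Section,Course} = (J, R) ✓
(Room=U74, Instructor=87, Grade=878): row 11 → {Section,Course} = (L, P) ✓
(Room=U92, Instructor=90, Grade=881): row 12 → {Section,Course} = (K, O) ✓
Two rows agree on {Room, Instructor, Grade} but differ on {Section, Course}, so {Room, Instructor, Grade} → {Section, Course} does not hold.

No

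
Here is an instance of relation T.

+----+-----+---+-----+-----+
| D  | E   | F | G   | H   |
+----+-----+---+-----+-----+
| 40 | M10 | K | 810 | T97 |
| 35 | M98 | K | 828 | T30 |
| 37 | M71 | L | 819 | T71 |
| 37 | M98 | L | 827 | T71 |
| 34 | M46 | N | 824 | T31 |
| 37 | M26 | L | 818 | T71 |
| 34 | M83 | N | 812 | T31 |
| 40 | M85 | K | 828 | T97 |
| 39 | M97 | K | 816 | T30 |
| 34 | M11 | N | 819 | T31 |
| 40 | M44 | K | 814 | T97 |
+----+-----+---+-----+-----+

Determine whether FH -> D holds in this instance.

(F=K, H=T97): 3 rows → D = 40, 40, 40 ✓
(F=K, H=T30): 2 rows → D takes values {35, 39} — violation
(F=L, H=T71): 3 rows → D = 37, 37, 37 ✓
(F=N, H=T31): 3 rows → D = 34, 34, 34 ✓
Two rows agree on FH but differ on D, so FH -> D does not hold.

No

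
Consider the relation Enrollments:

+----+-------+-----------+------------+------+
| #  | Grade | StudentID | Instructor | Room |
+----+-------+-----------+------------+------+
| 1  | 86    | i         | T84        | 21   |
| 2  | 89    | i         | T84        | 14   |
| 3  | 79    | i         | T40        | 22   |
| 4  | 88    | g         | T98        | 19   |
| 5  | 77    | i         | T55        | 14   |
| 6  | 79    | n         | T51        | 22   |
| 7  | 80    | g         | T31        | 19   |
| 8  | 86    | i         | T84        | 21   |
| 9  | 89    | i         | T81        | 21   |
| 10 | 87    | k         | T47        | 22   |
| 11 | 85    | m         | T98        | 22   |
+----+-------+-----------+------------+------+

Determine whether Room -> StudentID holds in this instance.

Room=21: rows 1, 8, 9 → StudentID = i, i, i ✓
Room=14: rows 2, 5 → StudentID = i, i ✓
Room=22: rows 3, 6, 10, 11 → StudentID takes values {i, n, k, m} — violation
Room=19: rows 4, 7 → StudentID = g, g ✓
Two rows agree on Room but differ on StudentID, so Room -> StudentID does not hold.

No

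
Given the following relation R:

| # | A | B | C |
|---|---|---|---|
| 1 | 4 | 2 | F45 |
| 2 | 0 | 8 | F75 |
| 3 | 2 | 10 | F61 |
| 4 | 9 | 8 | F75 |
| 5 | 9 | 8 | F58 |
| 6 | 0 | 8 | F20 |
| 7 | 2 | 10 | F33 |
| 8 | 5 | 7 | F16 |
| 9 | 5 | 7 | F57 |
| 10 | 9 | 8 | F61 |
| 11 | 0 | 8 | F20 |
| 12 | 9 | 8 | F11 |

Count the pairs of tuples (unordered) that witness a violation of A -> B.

A=0: all 3 rows agree on B — 0 pairs.
A=2: all 2 rows agree on B — 0 pairs.
A=9: all 4 rows agree on B — 0 pairs.
A=5: all 2 rows agree on B — 0 pairs.

0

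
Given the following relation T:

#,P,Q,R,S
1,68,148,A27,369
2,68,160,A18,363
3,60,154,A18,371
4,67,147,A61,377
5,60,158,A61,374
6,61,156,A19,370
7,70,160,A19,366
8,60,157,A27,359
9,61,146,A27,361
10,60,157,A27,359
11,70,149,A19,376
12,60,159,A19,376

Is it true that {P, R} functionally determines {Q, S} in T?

No

(P=68, R=A27): row 1 → {Q,S} = (148, 369) ✓
(P=68, R=A18): row 2 → {Q,S} = (160, 363) ✓
(P=60, R=A18): row 3 → {Q,S} = (154, 371) ✓
(P=67, R=A61): row 4 → {Q,S} = (147, 377) ✓
(P=60, R=A61): row 5 → {Q,S} = (158, 374) ✓
(P=61, R=A19): row 6 → {Q,S} = (156, 370) ✓
(P=70, R=A19): rows 7, 11 → {Q,S} takes values {(160, 366), (149, 376)} — violation
(P=60, R=A27): rows 8, 10 → {Q,S} = (157, 359), (157, 359) ✓
(P=61, R=A27): row 9 → {Q,S} = (146, 361) ✓
(P=60, R=A19): row 12 → {Q,S} = (159, 376) ✓
Two rows agree on {P, R} but differ on {Q, S}, so {P, R} -> {Q, S} does not hold.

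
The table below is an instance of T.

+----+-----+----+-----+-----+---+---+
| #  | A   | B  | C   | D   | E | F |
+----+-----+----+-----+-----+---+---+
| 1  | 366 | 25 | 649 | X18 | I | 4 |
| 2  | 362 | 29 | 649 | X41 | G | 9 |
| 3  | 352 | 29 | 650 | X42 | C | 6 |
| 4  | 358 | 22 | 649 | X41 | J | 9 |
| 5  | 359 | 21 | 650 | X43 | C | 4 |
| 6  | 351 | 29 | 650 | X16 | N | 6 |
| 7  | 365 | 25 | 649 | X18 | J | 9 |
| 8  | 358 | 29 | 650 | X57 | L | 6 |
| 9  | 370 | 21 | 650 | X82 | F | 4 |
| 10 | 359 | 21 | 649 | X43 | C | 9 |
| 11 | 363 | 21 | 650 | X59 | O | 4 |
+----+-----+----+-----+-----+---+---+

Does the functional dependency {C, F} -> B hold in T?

No

(C=649, F=4): row 1 → B = 25 ✓
(C=649, F=9): rows 2, 4, 7, 10 → B takes values {29, 22, 25, 21} — violation
(C=650, F=6): rows 3, 6, 8 → B = 29, 29, 29 ✓
(C=650, F=4): rows 5, 9, 11 → B = 21, 21, 21 ✓
Two rows agree on {C, F} but differ on B, so {C, F} -> B does not hold.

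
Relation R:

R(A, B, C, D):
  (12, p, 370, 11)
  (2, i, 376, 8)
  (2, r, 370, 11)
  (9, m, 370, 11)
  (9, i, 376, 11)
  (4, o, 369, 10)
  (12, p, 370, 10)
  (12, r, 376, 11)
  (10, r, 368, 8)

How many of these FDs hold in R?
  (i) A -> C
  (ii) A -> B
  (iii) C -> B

0

(i) A -> C: A=12: 3 rows → C takes values {370, 376} — violation; A=2: 2 rows → C takes values {376, 370} — violation; A=9: 2 rows → C takes values {370, 376} — violation — fails.
(ii) A -> B: A=12: 3 rows → B takes values {p, r} — violation; A=2: 2 rows → B takes values {i, r} — violation; A=9: 2 rows → B takes values {m, i} — violation — fails.
(iii) C -> B: C=370: 4 rows → B takes values {p, r, m} — violation; C=376: 3 rows → B takes values {i, r} — violation — fails.
None of the 3 dependencies hold.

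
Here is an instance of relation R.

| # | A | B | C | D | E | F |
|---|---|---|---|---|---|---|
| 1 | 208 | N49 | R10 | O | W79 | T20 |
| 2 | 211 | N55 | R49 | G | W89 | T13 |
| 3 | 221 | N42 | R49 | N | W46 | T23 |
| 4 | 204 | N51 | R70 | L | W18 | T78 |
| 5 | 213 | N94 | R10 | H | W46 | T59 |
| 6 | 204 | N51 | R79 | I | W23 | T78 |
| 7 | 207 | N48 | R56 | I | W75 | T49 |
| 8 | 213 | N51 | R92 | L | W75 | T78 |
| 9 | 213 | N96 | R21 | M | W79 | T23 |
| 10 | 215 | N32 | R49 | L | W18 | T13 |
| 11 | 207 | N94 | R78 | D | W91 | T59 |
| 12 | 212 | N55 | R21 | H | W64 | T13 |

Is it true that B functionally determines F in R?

Yes

B=N49: row 1 → F = T20 ✓
B=N55: rows 2, 12 → F = T13, T13 ✓
B=N42: row 3 → F = T23 ✓
B=N51: rows 4, 6, 8 → F = T78, T78, T78 ✓
B=N94: rows 5, 11 → F = T59, T59 ✓
B=N48: row 7 → F = T49 ✓
B=N96: row 9 → F = T23 ✓
B=N32: row 10 → F = T13 ✓
Every B value is associated with a single F value, so B -> F holds.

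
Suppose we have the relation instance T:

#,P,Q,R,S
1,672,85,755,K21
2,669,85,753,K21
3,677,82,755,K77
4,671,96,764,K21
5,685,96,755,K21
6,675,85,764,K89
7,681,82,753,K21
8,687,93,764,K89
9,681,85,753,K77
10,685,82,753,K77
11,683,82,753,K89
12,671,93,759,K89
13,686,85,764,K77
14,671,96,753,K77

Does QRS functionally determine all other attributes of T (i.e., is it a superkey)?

All 14 rows have distinct QRS values, so QRS → (all attributes) holds and QRS is a superkey.

Yes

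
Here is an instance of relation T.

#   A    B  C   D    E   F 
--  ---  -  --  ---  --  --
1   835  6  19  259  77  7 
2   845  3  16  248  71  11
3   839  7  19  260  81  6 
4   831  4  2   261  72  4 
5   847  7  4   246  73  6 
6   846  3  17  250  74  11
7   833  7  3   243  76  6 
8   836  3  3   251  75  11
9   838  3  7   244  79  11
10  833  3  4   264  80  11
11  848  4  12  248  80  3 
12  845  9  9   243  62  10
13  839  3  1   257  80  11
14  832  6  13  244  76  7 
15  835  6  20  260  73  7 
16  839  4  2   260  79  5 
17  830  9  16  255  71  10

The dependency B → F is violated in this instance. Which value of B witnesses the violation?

B=6: rows 1, 14, 15 → F = 7, 7, 7 ✓
B=3: rows 2, 6, 8, 9, 10, 13 → F = 11, 11, 11, 11, 11, 11 ✓
B=7: rows 3, 5, 7 → F = 6, 6, 6 ✓
B=4: rows 4, 11, 16 → F takes values {4, 3, 5} — violation
B=9: rows 12, 17 → F = 10, 10 ✓
The only B value with inconsistent F is B=4.

4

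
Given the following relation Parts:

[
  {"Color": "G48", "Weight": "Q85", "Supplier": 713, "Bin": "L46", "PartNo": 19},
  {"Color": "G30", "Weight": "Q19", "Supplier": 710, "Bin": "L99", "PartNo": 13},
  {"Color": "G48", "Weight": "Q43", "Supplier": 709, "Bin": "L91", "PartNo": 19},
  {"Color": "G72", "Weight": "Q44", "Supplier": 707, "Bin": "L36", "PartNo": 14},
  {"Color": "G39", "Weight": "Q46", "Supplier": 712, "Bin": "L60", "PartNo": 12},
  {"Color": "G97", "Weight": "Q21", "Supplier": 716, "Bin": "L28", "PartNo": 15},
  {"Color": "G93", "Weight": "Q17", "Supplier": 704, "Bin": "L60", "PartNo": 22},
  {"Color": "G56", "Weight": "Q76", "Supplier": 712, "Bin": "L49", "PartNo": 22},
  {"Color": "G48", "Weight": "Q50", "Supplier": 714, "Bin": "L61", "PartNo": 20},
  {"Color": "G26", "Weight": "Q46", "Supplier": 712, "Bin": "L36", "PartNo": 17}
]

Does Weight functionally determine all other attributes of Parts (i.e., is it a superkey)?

No

Two distinct rows share Weight=Q46, so Weight does not determine every attribute — not a superkey.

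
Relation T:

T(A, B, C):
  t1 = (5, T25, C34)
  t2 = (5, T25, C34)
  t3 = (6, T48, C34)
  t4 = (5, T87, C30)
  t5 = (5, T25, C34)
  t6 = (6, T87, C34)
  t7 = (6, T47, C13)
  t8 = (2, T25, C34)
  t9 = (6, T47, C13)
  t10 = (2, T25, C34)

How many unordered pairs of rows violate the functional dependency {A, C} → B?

(A=5, C=C34): all 3 rows agree on B — 0 pairs.
(A=6, C=C34): violating pairs (3,6) — 1 pair.
(A=6, C=C13): all 2 rows agree on B — 0 pairs.
(A=2, C=C34): all 2 rows agree on B — 0 pairs.

1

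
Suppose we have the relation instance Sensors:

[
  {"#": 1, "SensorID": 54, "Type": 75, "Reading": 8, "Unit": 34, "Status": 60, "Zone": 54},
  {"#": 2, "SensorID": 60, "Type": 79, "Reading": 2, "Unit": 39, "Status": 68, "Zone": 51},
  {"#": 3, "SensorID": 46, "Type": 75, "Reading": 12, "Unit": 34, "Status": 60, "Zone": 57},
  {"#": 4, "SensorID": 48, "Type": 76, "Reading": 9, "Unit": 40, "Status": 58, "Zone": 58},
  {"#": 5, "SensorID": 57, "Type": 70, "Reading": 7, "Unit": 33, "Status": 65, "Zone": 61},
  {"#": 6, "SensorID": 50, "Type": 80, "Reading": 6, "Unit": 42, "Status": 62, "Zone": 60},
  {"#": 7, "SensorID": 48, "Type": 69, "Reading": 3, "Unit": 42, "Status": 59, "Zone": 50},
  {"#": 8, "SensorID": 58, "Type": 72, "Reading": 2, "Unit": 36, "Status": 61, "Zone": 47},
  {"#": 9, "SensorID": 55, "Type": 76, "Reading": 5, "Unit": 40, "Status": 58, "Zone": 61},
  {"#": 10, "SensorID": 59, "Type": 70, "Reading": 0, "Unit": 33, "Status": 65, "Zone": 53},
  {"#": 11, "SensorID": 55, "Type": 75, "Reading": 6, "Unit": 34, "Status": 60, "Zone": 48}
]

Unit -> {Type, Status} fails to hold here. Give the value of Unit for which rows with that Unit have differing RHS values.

42

Unit=34: rows 1, 3, 11 → {Type,Status} = (75, 60), (75, 60), (75, 60) ✓
Unit=39: row 2 → {Type,Status} = (79, 68) ✓
Unit=40: rows 4, 9 → {Type,Status} = (76, 58), (76, 58) ✓
Unit=33: rows 5, 10 → {Type,Status} = (70, 65), (70, 65) ✓
Unit=42: rows 6, 7 → {Type,Status} takes values {(80, 62), (69, 59)} — violation
Unit=36: row 8 → {Type,Status} = (72, 61) ✓
The only Unit value with inconsistent RHS is Unit=42.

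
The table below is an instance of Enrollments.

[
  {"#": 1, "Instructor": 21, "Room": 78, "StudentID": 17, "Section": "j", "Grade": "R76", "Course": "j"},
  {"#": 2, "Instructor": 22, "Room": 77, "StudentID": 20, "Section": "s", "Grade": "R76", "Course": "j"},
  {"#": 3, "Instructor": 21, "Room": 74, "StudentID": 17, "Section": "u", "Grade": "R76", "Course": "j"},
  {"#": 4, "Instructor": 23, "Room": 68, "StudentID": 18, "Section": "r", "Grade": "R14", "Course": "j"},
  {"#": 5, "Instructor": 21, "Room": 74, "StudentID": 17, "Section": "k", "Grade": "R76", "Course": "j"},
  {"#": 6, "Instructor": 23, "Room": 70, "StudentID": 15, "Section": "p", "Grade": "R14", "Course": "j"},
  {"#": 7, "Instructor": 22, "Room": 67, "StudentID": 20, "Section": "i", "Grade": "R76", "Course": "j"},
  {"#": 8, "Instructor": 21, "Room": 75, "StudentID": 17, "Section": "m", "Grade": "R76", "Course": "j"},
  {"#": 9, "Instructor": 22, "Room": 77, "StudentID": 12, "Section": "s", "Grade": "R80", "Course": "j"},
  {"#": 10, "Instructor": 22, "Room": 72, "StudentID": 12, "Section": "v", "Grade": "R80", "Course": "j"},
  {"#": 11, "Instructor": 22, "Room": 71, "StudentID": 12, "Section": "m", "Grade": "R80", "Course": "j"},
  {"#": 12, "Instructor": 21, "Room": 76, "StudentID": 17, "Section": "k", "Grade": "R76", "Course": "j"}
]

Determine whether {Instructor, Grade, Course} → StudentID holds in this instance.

No

(Instructor=21, Grade=R76, Course=j): rows 1, 3, 5, 8, 12 → StudentID = 17, 17, 17, 17, 17 ✓
(Instructor=22, Grade=R76, Course=j): rows 2, 7 → StudentID = 20, 20 ✓
(Instructor=23, Grade=R14, Course=j): rows 4, 6 → StudentID takes values {18, 15} — violation
(Instructor=22, Grade=R80, Course=j): rows 9, 10, 11 → StudentID = 12, 12, 12 ✓
Two rows agree on {Instructor, Grade, Course} but differ on StudentID, so {Instructor, Grade, Course} → StudentID does not hold.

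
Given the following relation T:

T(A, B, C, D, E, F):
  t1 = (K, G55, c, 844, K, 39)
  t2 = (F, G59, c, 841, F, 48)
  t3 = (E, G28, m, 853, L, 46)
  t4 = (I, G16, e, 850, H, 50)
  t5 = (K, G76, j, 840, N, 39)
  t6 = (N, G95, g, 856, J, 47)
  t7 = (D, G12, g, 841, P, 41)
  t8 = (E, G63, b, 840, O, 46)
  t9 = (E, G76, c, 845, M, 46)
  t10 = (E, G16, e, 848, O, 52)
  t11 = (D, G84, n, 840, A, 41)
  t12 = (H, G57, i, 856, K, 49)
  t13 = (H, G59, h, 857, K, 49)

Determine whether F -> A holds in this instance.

F=39: rows 1, 5 → A = K, K ✓
F=48: row 2 → A = F ✓
F=46: rows 3, 8, 9 → A = E, E, E ✓
F=50: row 4 → A = I ✓
F=47: row 6 → A = N ✓
F=41: rows 7, 11 → A = D, D ✓
F=52: row 10 → A = E ✓
F=49: rows 12, 13 → A = H, H ✓
Every F value is associated with a single A value, so F -> A holds.

Yes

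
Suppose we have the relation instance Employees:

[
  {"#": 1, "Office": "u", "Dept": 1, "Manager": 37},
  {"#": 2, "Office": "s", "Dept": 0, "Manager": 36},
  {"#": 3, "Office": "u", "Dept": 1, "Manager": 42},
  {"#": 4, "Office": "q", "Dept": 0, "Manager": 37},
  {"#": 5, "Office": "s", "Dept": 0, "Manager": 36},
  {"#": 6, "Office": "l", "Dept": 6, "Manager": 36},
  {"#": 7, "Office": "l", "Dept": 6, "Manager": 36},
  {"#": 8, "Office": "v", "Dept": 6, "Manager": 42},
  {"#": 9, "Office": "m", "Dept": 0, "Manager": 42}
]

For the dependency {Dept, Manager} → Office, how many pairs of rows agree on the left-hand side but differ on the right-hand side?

0

(Dept=0, Manager=36): all 2 rows agree on Office — 0 pairs.
(Dept=6, Manager=36): all 2 rows agree on Office — 0 pairs.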